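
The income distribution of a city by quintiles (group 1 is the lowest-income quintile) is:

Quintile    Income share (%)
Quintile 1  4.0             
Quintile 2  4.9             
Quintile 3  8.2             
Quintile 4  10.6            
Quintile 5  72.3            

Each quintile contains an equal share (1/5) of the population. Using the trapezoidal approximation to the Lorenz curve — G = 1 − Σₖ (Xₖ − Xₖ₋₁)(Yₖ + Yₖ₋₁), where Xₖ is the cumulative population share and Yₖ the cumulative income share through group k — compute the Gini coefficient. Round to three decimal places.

Cumulative income shares Yₖ: 0.0400, 0.0890, 0.1710, 0.2770, 1.0000
Σ (Xₖ−Xₖ₋₁)(Yₖ+Yₖ₋₁) = (1/5)(0.0400+0.0000) + (1/5)(0.0890+0.0400) + (1/5)(0.1710+0.0890) + (1/5)(0.2770+0.1710) + (1/5)(1.0000+0.2770)
  = 0.0080 + 0.0258 + 0.0520 + 0.0896 + 0.2554 = 0.4308
G = 1 − 0.4308 = 0.5692

0.569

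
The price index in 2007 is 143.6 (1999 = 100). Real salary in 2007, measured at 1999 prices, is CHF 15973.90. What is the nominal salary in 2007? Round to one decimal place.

Nominal = Real × (Index/100) = 15973.90 × (143.6/100)
        = 15973.90 × 1.436 = 22938.5204

22938.5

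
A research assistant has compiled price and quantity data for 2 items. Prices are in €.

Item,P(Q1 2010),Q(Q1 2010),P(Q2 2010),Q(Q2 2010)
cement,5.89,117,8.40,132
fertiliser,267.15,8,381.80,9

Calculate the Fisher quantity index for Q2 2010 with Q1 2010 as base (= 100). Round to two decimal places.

Laspeyres component (base-period weights):
ΣP(Q1 2010)Q(Q2 2010) = 5.89×132 + 267.15×9 = 777.48 + 2404.35 = 3181.83
ΣP(Q1 2010)Q(Q1 2010) = 5.89×117 + 267.15×8 = 689.13 + 2137.2 = 2826.33
L = 3181.83 / 2826.33 × 100 = 112.5781
Paasche component (current-period weights):
ΣP(Q2 2010)Q(Q2 2010) = 8.40×132 + 381.80×9 = 1108.8 + 3436.2 = 4545
ΣP(Q2 2010)Q(Q1 2010) = 8.40×117 + 381.80×8 = 982.8 + 3054.4 = 4037.2
P = 4545 / 4037.2 × 100 = 112.5780
Fisher = √(L × P) = √(112.5781 × 112.5780) = 112.5781

112.58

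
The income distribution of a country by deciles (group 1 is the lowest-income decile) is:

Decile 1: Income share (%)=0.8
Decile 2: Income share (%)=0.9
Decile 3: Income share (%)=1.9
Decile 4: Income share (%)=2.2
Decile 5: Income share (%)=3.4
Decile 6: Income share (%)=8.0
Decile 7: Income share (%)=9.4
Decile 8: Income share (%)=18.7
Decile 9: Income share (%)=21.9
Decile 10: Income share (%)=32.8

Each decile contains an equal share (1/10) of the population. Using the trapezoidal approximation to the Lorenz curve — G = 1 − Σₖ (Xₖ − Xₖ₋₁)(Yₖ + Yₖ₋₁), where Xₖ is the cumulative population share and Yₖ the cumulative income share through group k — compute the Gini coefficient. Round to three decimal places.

0.545

Cumulative income shares Yₖ: 0.0080, 0.0170, 0.0360, 0.0580, 0.0920, 0.1720, 0.2660, 0.4530, 0.6720, 1.0000
Σ (Xₖ−Xₖ₋₁)(Yₖ+Yₖ₋₁) = (1/10)(0.0080+0.0000) + (1/10)(0.0170+0.0080) + (1/10)(0.0360+0.0170) + (1/10)(0.0580+0.0360) + (1/10)(0.0920+0.0580) + (1/10)(0.1720+0.0920) + (1/10)(0.2660+0.1720) + (1/10)(0.4530+0.2660) + (1/10)(0.6720+0.4530) + (1/10)(1.0000+0.6720)
  = 0.0008 + 0.0025 + 0.0053 + 0.0094 + 0.0150 + 0.0264 + 0.0438 + 0.0719 + 0.1125 + 0.1672 = 0.4548
G = 1 − 0.4548 = 0.5452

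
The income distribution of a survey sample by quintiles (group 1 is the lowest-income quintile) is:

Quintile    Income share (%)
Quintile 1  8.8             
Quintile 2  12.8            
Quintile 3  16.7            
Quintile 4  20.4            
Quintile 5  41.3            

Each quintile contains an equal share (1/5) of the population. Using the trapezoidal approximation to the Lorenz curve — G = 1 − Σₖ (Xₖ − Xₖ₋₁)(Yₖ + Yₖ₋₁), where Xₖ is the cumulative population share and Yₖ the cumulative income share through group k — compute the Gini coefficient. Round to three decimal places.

0.290

Cumulative income shares Yₖ: 0.0880, 0.2160, 0.3830, 0.5870, 1.0000
Σ (Xₖ−Xₖ₋₁)(Yₖ+Yₖ₋₁) = (1/5)(0.0880+0.0000) + (1/5)(0.2160+0.0880) + (1/5)(0.3830+0.2160) + (1/5)(0.5870+0.3830) + (1/5)(1.0000+0.5870)
  = 0.0176 + 0.0608 + 0.1198 + 0.1940 + 0.3174 = 0.7096
G = 1 − 0.7096 = 0.2904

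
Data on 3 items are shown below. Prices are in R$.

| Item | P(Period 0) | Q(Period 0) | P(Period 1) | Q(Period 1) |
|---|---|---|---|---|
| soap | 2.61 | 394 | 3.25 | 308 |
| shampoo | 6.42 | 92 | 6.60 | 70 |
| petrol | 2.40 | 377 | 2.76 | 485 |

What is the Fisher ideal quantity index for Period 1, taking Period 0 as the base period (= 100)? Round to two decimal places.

Laspeyres component (base-period weights):
ΣP(Period 0)Q(Period 1) = 2.61×308 + 6.42×70 + 2.40×485 = 803.88 + 449.4 + 1164 = 2417.28
ΣP(Period 0)Q(Period 0) = 2.61×394 + 6.42×92 + 2.40×377 = 1028.34 + 590.64 + 904.8 = 2523.78
L = 2417.28 / 2523.78 × 100 = 95.7801
Paasche component (current-period weights):
ΣP(Period 1)Q(Period 1) = 3.25×308 + 6.60×70 + 2.76×485 = 1001 + 462 + 1338.6 = 2801.6
ΣP(Period 1)Q(Period 0) = 3.25×394 + 6.60×92 + 2.76×377 = 1280.5 + 607.2 + 1040.52 = 2928.22
P = 2801.6 / 2928.22 × 100 = 95.6759
Fisher = √(L × P) = √(95.7801 × 95.6759) = 95.7280

95.73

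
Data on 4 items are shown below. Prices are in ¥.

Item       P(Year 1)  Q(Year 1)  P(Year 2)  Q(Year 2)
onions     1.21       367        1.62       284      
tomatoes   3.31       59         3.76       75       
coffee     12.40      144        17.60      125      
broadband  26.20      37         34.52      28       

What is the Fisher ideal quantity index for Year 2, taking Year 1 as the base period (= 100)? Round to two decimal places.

84.58

Laspeyres component (base-period weights):
ΣP(Year 1)Q(Year 2) = 1.21×284 + 3.31×75 + 12.40×125 + 26.20×28 = 343.64 + 248.25 + 1550 + 733.6 = 2875.49
ΣP(Year 1)Q(Year 1) = 1.21×367 + 3.31×59 + 12.40×144 + 26.20×37 = 444.07 + 195.29 + 1785.6 + 969.4 = 3394.36
L = 2875.49 / 3394.36 × 100 = 84.7138
Paasche component (current-period weights):
ΣP(Year 2)Q(Year 2) = 1.62×284 + 3.76×75 + 17.60×125 + 34.52×28 = 460.08 + 282 + 2200 + 966.56 = 3908.64
ΣP(Year 2)Q(Year 1) = 1.62×367 + 3.76×59 + 17.60×144 + 34.52×37 = 594.54 + 221.84 + 2534.4 + 1277.24 = 4628.02
P = 3908.64 / 4628.02 × 100 = 84.4560
Fisher = √(L × P) = √(84.7138 × 84.4560) = 84.5848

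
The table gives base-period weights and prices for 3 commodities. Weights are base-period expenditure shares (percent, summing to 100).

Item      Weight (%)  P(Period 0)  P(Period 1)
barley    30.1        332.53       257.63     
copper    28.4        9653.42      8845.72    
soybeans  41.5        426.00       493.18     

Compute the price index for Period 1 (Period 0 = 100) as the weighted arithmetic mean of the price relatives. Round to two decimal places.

97.39

barley: 30.1 × (257.63/332.53) = 30.1 × 0.774757 = 23.3202
copper: 28.4 × (8845.72/9653.42) = 28.4 × 0.916330 = 26.0238
soybeans: 41.5 × (493.18/426.00) = 41.5 × 1.157700 = 48.0445
Index = Σ wᵢ·(p₁ᵢ/p₀ᵢ) = 23.3202 + 26.0238 + 48.0445 = 97.3885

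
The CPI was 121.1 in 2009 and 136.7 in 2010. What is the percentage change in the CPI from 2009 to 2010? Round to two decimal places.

12.88%

Change = (136.7 − 121.1) / 121.1 × 100
       = 15.6 / 121.1 × 100 = 12.8819%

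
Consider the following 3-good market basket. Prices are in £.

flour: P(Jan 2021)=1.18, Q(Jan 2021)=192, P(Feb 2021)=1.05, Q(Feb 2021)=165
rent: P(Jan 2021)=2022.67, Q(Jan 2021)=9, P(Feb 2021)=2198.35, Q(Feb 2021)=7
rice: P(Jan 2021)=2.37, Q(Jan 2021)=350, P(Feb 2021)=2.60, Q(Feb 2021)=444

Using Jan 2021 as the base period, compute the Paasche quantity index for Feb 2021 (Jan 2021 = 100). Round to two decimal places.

Paasche quantity index uses current-period prices as weights.
ΣP(Feb 2021)·Q(Feb 2021) = 1.05×165 + 2198.35×7 + 2.60×444 = 173.25 + 15388.45 + 1154.4 = 16716.1
ΣP(Feb 2021)·Q(Jan 2021) = 1.05×192 + 2198.35×9 + 2.60×350 = 201.6 + 19785.15 + 910 = 20896.75
Index = 16716.1 / 20896.75 × 100 = 79.9938

79.99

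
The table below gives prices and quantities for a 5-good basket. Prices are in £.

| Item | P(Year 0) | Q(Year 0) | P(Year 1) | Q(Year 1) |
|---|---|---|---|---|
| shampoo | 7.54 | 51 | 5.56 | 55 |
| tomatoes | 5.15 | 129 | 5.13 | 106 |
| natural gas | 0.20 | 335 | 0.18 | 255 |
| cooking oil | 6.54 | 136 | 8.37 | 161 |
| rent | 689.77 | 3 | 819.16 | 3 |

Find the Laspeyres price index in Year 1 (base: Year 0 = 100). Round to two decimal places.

112.93

Laspeyres price index uses base-period quantities as weights.
ΣP(Year 1)·Q(Year 0) = 5.56×51 + 5.13×129 + 0.18×335 + 8.37×136 + 819.16×3 = 283.56 + 661.77 + 60.3 + 1138.32 + 2457.48 = 4601.43
ΣP(Year 0)·Q(Year 0) = 7.54×51 + 5.15×129 + 0.20×335 + 6.54×136 + 689.77×3 = 384.54 + 664.35 + 67 + 889.44 + 2069.31 = 4074.64
Index = 4601.43 / 4074.64 × 100 = 112.9285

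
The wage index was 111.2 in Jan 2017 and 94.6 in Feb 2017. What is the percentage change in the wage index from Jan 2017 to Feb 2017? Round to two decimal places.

-14.93%

Change = (94.6 − 111.2) / 111.2 × 100
       = -16.6 / 111.2 × 100 = -14.9281%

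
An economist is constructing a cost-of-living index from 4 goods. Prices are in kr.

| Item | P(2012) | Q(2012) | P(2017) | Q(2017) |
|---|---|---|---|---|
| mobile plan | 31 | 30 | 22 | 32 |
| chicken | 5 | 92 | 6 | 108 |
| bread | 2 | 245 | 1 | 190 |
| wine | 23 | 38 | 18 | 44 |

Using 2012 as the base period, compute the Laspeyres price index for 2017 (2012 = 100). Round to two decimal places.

77.74

Laspeyres price index uses base-period quantities as weights.
ΣP(2017)·Q(2012) = 22×30 + 6×92 + 1×245 + 18×38 = 660 + 552 + 245 + 684 = 2141
ΣP(2012)·Q(2012) = 31×30 + 5×92 + 2×245 + 23×38 = 930 + 460 + 490 + 874 = 2754
Index = 2141 / 2754 × 100 = 77.7415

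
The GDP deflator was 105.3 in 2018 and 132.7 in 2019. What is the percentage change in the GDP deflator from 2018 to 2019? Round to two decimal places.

26.02%

Change = (132.7 − 105.3) / 105.3 × 100
       = 27.4 / 105.3 × 100 = 26.0209%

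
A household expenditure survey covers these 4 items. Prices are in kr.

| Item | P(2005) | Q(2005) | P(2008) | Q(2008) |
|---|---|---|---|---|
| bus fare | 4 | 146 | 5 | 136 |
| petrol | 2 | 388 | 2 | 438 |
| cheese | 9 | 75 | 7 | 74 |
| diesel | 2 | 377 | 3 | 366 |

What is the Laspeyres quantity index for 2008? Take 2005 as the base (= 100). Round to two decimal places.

101.04

Laspeyres quantity index uses base-period prices as weights.
ΣP(2005)·Q(2008) = 4×136 + 2×438 + 9×74 + 2×366 = 544 + 876 + 666 + 732 = 2818
ΣP(2005)·Q(2005) = 4×146 + 2×388 + 9×75 + 2×377 = 584 + 776 + 675 + 754 = 2789
Index = 2818 / 2789 × 100 = 101.0398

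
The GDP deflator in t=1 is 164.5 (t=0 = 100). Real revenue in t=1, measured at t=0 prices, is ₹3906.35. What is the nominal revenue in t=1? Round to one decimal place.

6425.9

Nominal = Real × (Index/100) = 3906.35 × (164.5/100)
        = 3906.35 × 1.645 = 6425.9457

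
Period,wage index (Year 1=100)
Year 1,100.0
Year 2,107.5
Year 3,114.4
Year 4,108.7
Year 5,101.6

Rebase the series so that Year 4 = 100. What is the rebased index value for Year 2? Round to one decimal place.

Rebased(Year 2) = 107.5 / 108.7 × 100 = 98.8960

98.9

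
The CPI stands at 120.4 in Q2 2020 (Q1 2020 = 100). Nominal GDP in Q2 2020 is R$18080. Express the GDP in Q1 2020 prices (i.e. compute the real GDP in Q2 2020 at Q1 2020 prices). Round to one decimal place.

Real = Nominal ÷ (Index/100) = 18080 ÷ (120.4/100)
     = 18080 ÷ 1.204 = 15016.6113

15016.6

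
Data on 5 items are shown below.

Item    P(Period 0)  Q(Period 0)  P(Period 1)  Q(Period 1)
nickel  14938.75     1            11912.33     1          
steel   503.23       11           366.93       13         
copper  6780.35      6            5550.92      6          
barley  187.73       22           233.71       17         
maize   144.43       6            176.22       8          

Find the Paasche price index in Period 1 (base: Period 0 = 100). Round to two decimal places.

83.25

Paasche price index uses current-period quantities as weights.
ΣP(Period 1)·Q(Period 1) = 11912.33×1 + 366.93×13 + 5550.92×6 + 233.71×17 + 176.22×8 = 11912.33 + 4770.09 + 33305.52 + 3973.07 + 1409.76 = 55370.77
ΣP(Period 0)·Q(Period 1) = 14938.75×1 + 503.23×13 + 6780.35×6 + 187.73×17 + 144.43×8 = 14938.75 + 6541.99 + 40682.1 + 3191.41 + 1155.44 = 66509.69
Index = 55370.77 / 66509.69 × 100 = 83.2522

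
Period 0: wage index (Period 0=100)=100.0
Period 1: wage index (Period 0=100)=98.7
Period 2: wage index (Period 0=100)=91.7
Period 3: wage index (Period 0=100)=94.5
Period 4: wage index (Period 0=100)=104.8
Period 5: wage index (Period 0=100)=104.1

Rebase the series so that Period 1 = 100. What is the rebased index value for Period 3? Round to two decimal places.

Rebased(Period 3) = 94.5 / 98.7 × 100 = 95.7447

95.74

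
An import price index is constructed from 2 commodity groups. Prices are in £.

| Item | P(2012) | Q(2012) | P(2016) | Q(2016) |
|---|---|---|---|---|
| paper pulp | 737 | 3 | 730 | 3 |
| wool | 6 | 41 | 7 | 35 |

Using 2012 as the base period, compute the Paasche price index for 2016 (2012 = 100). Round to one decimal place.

Paasche price index uses current-period quantities as weights.
ΣP(2016)·Q(2016) = 730×3 + 7×35 = 2190 + 245 = 2435
ΣP(2012)·Q(2016) = 737×3 + 6×35 = 2211 + 210 = 2421
Index = 2435 / 2421 × 100 = 100.5783

100.6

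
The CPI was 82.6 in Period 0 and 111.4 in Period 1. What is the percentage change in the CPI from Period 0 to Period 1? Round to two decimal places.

34.87%

Change = (111.4 − 82.6) / 82.6 × 100
       = 28.8 / 82.6 × 100 = 34.8668%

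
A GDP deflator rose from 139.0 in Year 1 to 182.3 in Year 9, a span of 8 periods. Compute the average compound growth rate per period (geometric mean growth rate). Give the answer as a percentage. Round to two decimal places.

3.45%

Growth factor = (182.3/139.0)^(1/8) = (1.311511)^(1/8) = 1.034479
Growth rate = 1.034479 − 1 = 0.034479 = 3.4479%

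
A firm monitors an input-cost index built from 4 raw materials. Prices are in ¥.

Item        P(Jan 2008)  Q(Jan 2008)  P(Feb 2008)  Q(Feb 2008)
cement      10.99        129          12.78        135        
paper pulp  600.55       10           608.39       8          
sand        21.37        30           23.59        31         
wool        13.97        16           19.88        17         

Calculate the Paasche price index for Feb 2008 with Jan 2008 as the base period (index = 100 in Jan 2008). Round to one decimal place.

Paasche price index uses current-period quantities as weights.
ΣP(Feb 2008)·Q(Feb 2008) = 12.78×135 + 608.39×8 + 23.59×31 + 19.88×17 = 1725.3 + 4867.12 + 731.29 + 337.96 = 7661.67
ΣP(Jan 2008)·Q(Feb 2008) = 10.99×135 + 600.55×8 + 21.37×31 + 13.97×17 = 1483.65 + 4804.4 + 662.47 + 237.49 = 7188.01
Index = 7661.67 / 7188.01 × 100 = 106.5896

106.6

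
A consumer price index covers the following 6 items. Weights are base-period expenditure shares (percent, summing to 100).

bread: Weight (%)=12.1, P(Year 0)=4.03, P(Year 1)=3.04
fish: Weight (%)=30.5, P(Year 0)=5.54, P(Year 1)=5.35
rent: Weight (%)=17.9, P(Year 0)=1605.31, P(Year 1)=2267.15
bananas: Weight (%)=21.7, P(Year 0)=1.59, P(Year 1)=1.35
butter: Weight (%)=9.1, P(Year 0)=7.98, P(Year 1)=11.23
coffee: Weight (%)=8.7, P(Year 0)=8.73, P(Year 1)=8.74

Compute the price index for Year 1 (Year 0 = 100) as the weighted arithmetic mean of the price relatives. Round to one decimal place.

103.8

bread: 12.1 × (3.04/4.03) = 12.1 × 0.754342 = 9.1275
fish: 30.5 × (5.35/5.54) = 30.5 × 0.965704 = 29.4540
rent: 17.9 × (2267.15/1605.31) = 17.9 × 1.412282 = 25.2798
bananas: 21.7 × (1.35/1.59) = 21.7 × 0.849057 = 18.4245
butter: 9.1 × (11.23/7.98) = 9.1 × 1.407268 = 12.8061
coffee: 8.7 × (8.74/8.73) = 8.7 × 1.001145 = 8.7100
Index = Σ wᵢ·(p₁ᵢ/p₀ᵢ) = 9.1275 + 29.4540 + 25.2798 + 18.4245 + 12.8061 + 8.7100 = 103.8020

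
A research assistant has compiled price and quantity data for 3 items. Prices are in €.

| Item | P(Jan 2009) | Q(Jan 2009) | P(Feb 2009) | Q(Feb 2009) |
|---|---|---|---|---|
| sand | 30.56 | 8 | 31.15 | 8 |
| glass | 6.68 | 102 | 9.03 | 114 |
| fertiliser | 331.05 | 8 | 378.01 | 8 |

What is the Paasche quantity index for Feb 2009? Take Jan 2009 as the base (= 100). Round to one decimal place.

102.6

Paasche quantity index uses current-period prices as weights.
ΣP(Feb 2009)·Q(Feb 2009) = 31.15×8 + 9.03×114 + 378.01×8 = 249.2 + 1029.42 + 3024.08 = 4302.7
ΣP(Feb 2009)·Q(Jan 2009) = 31.15×8 + 9.03×102 + 378.01×8 = 249.2 + 921.06 + 3024.08 = 4194.34
Index = 4302.7 / 4194.34 × 100 = 102.5835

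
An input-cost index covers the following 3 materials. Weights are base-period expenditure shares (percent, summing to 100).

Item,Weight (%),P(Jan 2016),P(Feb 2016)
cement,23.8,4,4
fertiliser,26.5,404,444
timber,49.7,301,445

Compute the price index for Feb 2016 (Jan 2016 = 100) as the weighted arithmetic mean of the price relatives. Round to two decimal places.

cement: 23.8 × (4/4) = 23.8 × 1.000000 = 23.8000
fertiliser: 26.5 × (444/404) = 26.5 × 1.099010 = 29.1238
timber: 49.7 × (445/301) = 49.7 × 1.478405 = 73.4767
Index = Σ wᵢ·(p₁ᵢ/p₀ᵢ) = 23.8000 + 29.1238 + 73.4767 = 126.4005

126.40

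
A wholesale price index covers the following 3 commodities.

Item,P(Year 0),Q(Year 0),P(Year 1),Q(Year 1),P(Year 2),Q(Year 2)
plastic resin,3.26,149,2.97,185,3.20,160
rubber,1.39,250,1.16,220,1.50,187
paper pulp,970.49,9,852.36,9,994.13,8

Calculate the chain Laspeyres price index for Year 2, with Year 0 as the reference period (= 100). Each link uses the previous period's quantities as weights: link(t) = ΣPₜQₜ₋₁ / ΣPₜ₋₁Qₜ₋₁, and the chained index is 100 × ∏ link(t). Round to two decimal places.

102.27

Link Year 0→Year 1:
ΣP(Year 1)Q(Year 0) = 2.97×149 + 1.16×250 + 852.36×9 = 442.53 + 290 + 7671.24 = 8403.77
ΣP(Year 0)Q(Year 0) = 3.26×149 + 1.39×250 + 970.49×9 = 485.74 + 347.5 + 8734.41 = 9567.65
link = 8403.77/9567.65 = 0.878353
Link Year 1→Year 2:
ΣP(Year 2)Q(Year 1) = 3.20×185 + 1.50×220 + 994.13×9 = 592 + 330 + 8947.17 = 9869.17
ΣP(Year 1)Q(Year 1) = 2.97×185 + 1.16×220 + 852.36×9 = 549.45 + 255.2 + 7671.24 = 8475.89
link = 9869.17/8475.89 = 1.164382
Chained index = 100 × 0.878353 × 1.164382 = 102.2738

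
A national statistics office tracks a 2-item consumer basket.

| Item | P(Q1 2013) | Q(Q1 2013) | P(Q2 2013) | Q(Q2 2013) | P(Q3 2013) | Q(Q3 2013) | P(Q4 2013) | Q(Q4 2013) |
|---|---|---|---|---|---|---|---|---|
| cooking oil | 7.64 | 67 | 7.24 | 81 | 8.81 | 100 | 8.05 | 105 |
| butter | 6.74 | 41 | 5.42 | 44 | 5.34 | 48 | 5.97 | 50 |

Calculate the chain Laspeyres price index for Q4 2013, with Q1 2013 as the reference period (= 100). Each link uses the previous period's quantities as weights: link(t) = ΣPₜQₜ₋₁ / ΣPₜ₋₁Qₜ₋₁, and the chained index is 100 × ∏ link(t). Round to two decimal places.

99.03

Link Q1 2013→Q2 2013:
ΣP(Q2 2013)Q(Q1 2013) = 7.24×67 + 5.42×41 = 485.08 + 222.22 = 707.3
ΣP(Q1 2013)Q(Q1 2013) = 7.64×67 + 6.74×41 = 511.88 + 276.34 = 788.22
link = 707.3/788.22 = 0.897338
Link Q2 2013→Q3 2013:
ΣP(Q3 2013)Q(Q2 2013) = 8.81×81 + 5.34×44 = 713.61 + 234.96 = 948.57
ΣP(Q2 2013)Q(Q2 2013) = 7.24×81 + 5.42×44 = 586.44 + 238.48 = 824.92
link = 948.57/824.92 = 1.149893
Link Q3 2013→Q4 2013:
ΣP(Q4 2013)Q(Q3 2013) = 8.05×100 + 5.97×48 = 805 + 286.56 = 1091.56
ΣP(Q3 2013)Q(Q3 2013) = 8.81×100 + 5.34×48 = 881 + 256.32 = 1137.32
link = 1091.56/1137.32 = 0.959765
Chained index = 100 × 0.897338 × 1.149893 × 0.959765 = 99.0327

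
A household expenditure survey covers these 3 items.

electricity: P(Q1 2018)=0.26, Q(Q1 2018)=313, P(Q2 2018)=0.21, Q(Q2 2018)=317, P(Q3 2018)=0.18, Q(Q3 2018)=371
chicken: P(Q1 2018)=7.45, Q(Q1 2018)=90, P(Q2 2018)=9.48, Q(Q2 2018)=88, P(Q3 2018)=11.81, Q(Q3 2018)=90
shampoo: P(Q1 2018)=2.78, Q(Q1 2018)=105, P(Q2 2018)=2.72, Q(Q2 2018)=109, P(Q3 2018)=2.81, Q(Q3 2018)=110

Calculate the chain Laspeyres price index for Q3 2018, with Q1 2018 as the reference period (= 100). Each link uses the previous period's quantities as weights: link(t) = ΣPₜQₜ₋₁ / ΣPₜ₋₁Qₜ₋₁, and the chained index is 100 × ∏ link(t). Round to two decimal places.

Link Q1 2018→Q2 2018:
ΣP(Q2 2018)Q(Q1 2018) = 0.21×313 + 9.48×90 + 2.72×105 = 65.73 + 853.2 + 285.6 = 1204.53
ΣP(Q1 2018)Q(Q1 2018) = 0.26×313 + 7.45×90 + 2.78×105 = 81.38 + 670.5 + 291.9 = 1043.78
link = 1204.53/1043.78 = 1.154008
Link Q2 2018→Q3 2018:
ΣP(Q3 2018)Q(Q2 2018) = 0.18×317 + 11.81×88 + 2.81×109 = 57.06 + 1039.28 + 306.29 = 1402.63
ΣP(Q2 2018)Q(Q2 2018) = 0.21×317 + 9.48×88 + 2.72×109 = 66.57 + 834.24 + 296.48 = 1197.29
link = 1402.63/1197.29 = 1.171504
Chained index = 100 × 1.154008 × 1.171504 = 135.1924

135.19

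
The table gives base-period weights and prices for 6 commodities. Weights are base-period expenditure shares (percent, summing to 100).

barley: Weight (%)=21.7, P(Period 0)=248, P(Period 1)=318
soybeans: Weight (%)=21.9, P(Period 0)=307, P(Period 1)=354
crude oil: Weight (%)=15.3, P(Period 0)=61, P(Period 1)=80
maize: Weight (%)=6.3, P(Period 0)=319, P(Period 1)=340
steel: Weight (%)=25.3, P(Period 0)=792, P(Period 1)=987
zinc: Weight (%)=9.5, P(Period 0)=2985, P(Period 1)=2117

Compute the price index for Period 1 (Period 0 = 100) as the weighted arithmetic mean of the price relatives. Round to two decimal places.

118.12

barley: 21.7 × (318/248) = 21.7 × 1.282258 = 27.8250
soybeans: 21.9 × (354/307) = 21.9 × 1.153094 = 25.2528
crude oil: 15.3 × (80/61) = 15.3 × 1.311475 = 20.0656
maize: 6.3 × (340/319) = 6.3 × 1.065831 = 6.7147
steel: 25.3 × (987/792) = 25.3 × 1.246212 = 31.5292
zinc: 9.5 × (2117/2985) = 9.5 × 0.709213 = 6.7375
Index = Σ wᵢ·(p₁ᵢ/p₀ᵢ) = 27.8250 + 25.2528 + 20.0656 + 6.7147 + 31.5292 + 6.7375 = 118.1248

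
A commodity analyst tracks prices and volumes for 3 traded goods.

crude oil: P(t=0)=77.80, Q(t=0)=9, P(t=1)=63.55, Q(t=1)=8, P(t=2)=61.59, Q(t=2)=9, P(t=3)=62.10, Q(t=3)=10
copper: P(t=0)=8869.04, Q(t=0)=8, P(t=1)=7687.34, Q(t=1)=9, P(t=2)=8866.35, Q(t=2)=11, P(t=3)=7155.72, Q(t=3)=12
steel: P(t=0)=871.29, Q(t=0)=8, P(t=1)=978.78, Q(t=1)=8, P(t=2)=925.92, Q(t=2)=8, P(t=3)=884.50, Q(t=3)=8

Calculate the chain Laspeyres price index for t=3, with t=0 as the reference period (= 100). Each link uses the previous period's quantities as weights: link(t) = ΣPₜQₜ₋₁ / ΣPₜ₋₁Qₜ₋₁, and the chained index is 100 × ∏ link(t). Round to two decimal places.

82.32

Link t=0→t=1:
ΣP(t=1)Q(t=0) = 63.55×9 + 7687.34×8 + 978.78×8 = 571.95 + 61498.72 + 7830.24 = 69900.91
ΣP(t=0)Q(t=0) = 77.80×9 + 8869.04×8 + 871.29×8 = 700.2 + 70952.32 + 6970.32 = 78622.84
link = 69900.91/78622.84 = 0.889066
Link t=1→t=2:
ΣP(t=2)Q(t=1) = 61.59×8 + 8866.35×9 + 925.92×8 = 492.72 + 79797.15 + 7407.36 = 87697.23
ΣP(t=1)Q(t=1) = 63.55×8 + 7687.34×9 + 978.78×8 = 508.4 + 69186.06 + 7830.24 = 77524.7
link = 87697.23/77524.7 = 1.131217
Link t=2→t=3:
ΣP(t=3)Q(t=2) = 62.10×9 + 7155.72×11 + 884.50×8 = 558.9 + 78712.92 + 7076 = 86347.82
ΣP(t=2)Q(t=2) = 61.59×9 + 8866.35×11 + 925.92×8 = 554.31 + 97529.85 + 7407.36 = 105491.52
link = 86347.82/105491.52 = 0.818529
Chained index = 100 × 0.889066 × 1.131217 × 0.818529 = 82.3216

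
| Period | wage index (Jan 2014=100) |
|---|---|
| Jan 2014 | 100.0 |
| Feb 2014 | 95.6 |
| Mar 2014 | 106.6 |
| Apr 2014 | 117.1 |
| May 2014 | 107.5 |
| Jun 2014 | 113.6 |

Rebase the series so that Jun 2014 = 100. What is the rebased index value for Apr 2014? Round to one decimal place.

103.1

Rebased(Apr 2014) = 117.1 / 113.6 × 100 = 103.0810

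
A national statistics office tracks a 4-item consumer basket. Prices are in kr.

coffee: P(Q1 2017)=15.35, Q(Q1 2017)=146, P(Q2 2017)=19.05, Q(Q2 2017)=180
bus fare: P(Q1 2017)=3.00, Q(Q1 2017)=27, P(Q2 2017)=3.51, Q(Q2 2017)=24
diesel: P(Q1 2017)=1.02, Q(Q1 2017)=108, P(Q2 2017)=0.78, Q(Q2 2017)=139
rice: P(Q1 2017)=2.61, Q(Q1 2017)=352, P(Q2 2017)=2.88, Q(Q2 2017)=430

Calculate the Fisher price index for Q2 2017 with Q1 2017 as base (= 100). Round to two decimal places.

Laspeyres component (base-period weights):
ΣP(Q2 2017)Q(Q1 2017) = 19.05×146 + 3.51×27 + 0.78×108 + 2.88×352 = 2781.3 + 94.77 + 84.24 + 1013.76 = 3974.07
ΣP(Q1 2017)Q(Q1 2017) = 15.35×146 + 3.00×27 + 1.02×108 + 2.61×352 = 2241.1 + 81 + 110.16 + 918.72 = 3350.98
L = 3974.07 / 3350.98 × 100 = 118.5943
Paasche component (current-period weights):
ΣP(Q2 2017)Q(Q2 2017) = 19.05×180 + 3.51×24 + 0.78×139 + 2.88×430 = 3429 + 84.24 + 108.42 + 1238.4 = 4860.06
ΣP(Q1 2017)Q(Q2 2017) = 15.35×180 + 3.00×24 + 1.02×139 + 2.61×430 = 2763 + 72 + 141.78 + 1122.3 = 4099.08
P = 4860.06 / 4099.08 × 100 = 118.5647
Fisher = √(L × P) = √(118.5943 × 118.5647) = 118.5795

118.58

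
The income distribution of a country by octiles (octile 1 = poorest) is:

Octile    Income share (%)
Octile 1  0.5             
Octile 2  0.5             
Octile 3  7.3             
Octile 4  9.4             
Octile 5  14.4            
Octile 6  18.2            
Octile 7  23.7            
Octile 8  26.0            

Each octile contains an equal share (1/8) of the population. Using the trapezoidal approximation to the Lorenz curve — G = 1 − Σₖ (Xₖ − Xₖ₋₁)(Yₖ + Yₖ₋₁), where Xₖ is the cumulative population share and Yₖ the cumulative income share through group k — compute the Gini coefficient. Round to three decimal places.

Cumulative income shares Yₖ: 0.0050, 0.0100, 0.0830, 0.1770, 0.3210, 0.5030, 0.7400, 1.0000
Σ (Xₖ−Xₖ₋₁)(Yₖ+Yₖ₋₁) = (1/8)(0.0050+0.0000) + (1/8)(0.0100+0.0050) + (1/8)(0.0830+0.0100) + (1/8)(0.1770+0.0830) + (1/8)(0.3210+0.1770) + (1/8)(0.5030+0.3210) + (1/8)(0.7400+0.5030) + (1/8)(1.0000+0.7400)
  = 0.0006 + 0.0019 + 0.0116 + 0.0325 + 0.0622 + 0.1030 + 0.1554 + 0.2175 = 0.5847
G = 1 − 0.5847 = 0.4153

0.415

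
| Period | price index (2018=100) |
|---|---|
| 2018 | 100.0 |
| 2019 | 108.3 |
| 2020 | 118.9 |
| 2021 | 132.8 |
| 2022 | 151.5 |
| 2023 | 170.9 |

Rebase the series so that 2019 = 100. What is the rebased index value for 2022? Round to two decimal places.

Rebased(2022) = 151.5 / 108.3 × 100 = 139.8892

139.89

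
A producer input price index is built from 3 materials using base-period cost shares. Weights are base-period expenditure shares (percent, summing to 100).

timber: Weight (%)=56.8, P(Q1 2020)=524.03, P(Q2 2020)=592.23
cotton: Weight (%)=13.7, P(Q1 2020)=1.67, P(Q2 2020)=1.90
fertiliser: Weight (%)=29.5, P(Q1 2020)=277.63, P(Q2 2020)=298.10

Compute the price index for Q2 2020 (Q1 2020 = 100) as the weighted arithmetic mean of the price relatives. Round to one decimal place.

timber: 56.8 × (592.23/524.03) = 56.8 × 1.130145 = 64.1922
cotton: 13.7 × (1.90/1.67) = 13.7 × 1.137725 = 15.5868
fertiliser: 29.5 × (298.10/277.63) = 29.5 × 1.073731 = 31.6751
Index = Σ wᵢ·(p₁ᵢ/p₀ᵢ) = 64.1922 + 15.5868 + 31.6751 = 111.4541

111.5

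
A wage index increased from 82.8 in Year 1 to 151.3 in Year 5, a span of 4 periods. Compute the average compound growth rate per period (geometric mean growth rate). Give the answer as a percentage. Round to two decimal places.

Growth factor = (151.3/82.8)^(1/4) = (1.827295)^(1/4) = 1.162658
Growth rate = 1.162658 − 1 = 0.162658 = 16.2658%

16.27%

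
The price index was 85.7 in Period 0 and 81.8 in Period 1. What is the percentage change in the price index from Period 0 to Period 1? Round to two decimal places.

Change = (81.8 − 85.7) / 85.7 × 100
       = -3.9 / 85.7 × 100 = -4.5508%

-4.55%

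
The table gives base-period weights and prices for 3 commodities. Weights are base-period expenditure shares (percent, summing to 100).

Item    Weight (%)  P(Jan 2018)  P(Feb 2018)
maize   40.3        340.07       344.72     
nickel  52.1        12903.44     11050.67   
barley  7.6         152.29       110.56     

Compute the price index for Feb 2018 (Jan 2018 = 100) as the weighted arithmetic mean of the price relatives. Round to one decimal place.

maize: 40.3 × (344.72/340.07) = 40.3 × 1.013674 = 40.8510
nickel: 52.1 × (11050.67/12903.44) = 52.1 × 0.856413 = 44.6191
barley: 7.6 × (110.56/152.29) = 7.6 × 0.725983 = 5.5175
Index = Σ wᵢ·(p₁ᵢ/p₀ᵢ) = 40.8510 + 44.6191 + 5.5175 = 90.9876

91.0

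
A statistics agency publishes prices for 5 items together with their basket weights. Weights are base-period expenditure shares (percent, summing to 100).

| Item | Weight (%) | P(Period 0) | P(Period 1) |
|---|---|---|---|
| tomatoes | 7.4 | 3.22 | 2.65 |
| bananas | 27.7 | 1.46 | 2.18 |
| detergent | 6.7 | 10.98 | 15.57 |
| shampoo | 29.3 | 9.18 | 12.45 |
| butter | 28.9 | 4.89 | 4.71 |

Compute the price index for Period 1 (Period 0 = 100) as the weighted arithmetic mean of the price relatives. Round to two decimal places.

tomatoes: 7.4 × (2.65/3.22) = 7.4 × 0.822981 = 6.0901
bananas: 27.7 × (2.18/1.46) = 27.7 × 1.493151 = 41.3603
detergent: 6.7 × (15.57/10.98) = 6.7 × 1.418033 = 9.5008
shampoo: 29.3 × (12.45/9.18) = 29.3 × 1.356209 = 39.7369
butter: 28.9 × (4.71/4.89) = 28.9 × 0.963190 = 27.8362
Index = Σ wᵢ·(p₁ᵢ/p₀ᵢ) = 6.0901 + 41.3603 + 9.5008 + 39.7369 + 27.8362 = 124.5243

124.52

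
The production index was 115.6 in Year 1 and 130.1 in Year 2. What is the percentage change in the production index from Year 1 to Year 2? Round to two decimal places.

12.54%

Change = (130.1 − 115.6) / 115.6 × 100
       = 14.5 / 115.6 × 100 = 12.5433%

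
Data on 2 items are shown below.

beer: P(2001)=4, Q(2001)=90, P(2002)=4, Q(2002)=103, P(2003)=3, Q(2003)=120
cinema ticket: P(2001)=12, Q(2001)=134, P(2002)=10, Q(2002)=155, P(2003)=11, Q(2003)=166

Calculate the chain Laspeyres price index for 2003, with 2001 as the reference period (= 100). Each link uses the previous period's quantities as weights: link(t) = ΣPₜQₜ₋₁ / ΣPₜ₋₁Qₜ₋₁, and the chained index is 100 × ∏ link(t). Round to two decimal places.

Link 2001→2002:
ΣP(2002)Q(2001) = 4×90 + 10×134 = 360 + 1340 = 1700
ΣP(2001)Q(2001) = 4×90 + 12×134 = 360 + 1608 = 1968
link = 1700/1968 = 0.863821
Link 2002→2003:
ΣP(2003)Q(2002) = 3×103 + 11×155 = 309 + 1705 = 2014
ΣP(2002)Q(2002) = 4×103 + 10×155 = 412 + 1550 = 1962
link = 2014/1962 = 1.026504
Chained index = 100 × 0.863821 × 1.026504 = 88.6715

88.67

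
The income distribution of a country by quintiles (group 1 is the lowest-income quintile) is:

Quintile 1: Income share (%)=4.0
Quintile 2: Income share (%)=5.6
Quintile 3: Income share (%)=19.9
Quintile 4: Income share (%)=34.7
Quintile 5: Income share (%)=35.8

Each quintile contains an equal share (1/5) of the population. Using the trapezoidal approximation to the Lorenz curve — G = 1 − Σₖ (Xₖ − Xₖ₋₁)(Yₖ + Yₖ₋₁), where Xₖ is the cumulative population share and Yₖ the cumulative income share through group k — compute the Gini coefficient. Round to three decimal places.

Cumulative income shares Yₖ: 0.0400, 0.0960, 0.2950, 0.6420, 1.0000
Σ (Xₖ−Xₖ₋₁)(Yₖ+Yₖ₋₁) = (1/5)(0.0400+0.0000) + (1/5)(0.0960+0.0400) + (1/5)(0.2950+0.0960) + (1/5)(0.6420+0.2950) + (1/5)(1.0000+0.6420)
  = 0.0080 + 0.0272 + 0.0782 + 0.1874 + 0.3284 = 0.6292
G = 1 − 0.6292 = 0.3708

0.371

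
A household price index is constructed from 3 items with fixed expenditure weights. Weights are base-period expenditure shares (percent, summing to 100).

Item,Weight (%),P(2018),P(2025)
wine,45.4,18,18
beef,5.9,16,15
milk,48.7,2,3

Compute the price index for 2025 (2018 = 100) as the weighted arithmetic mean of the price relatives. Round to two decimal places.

wine: 45.4 × (18/18) = 45.4 × 1.000000 = 45.4000
beef: 5.9 × (15/16) = 5.9 × 0.937500 = 5.5312
milk: 48.7 × (3/2) = 48.7 × 1.500000 = 73.0500
Index = Σ wᵢ·(p₁ᵢ/p₀ᵢ) = 45.4000 + 5.5312 + 73.0500 = 123.9813

123.98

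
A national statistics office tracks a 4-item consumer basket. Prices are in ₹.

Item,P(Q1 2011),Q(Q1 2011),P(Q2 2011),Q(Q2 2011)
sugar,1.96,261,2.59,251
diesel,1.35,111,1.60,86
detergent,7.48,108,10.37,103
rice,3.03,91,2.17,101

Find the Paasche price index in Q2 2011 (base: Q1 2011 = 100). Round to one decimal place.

123.2

Paasche price index uses current-period quantities as weights.
ΣP(Q2 2011)·Q(Q2 2011) = 2.59×251 + 1.60×86 + 10.37×103 + 2.17×101 = 650.09 + 137.6 + 1068.11 + 219.17 = 2074.97
ΣP(Q1 2011)·Q(Q2 2011) = 1.96×251 + 1.35×86 + 7.48×103 + 3.03×101 = 491.96 + 116.1 + 770.44 + 306.03 = 1684.53
Index = 2074.97 / 1684.53 × 100 = 123.1780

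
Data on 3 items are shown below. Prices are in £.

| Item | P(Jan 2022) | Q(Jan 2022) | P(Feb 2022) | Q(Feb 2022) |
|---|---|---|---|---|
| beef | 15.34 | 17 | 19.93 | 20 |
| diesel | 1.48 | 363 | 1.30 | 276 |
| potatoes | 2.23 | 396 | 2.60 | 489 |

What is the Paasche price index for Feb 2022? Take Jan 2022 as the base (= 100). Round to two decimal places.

Paasche price index uses current-period quantities as weights.
ΣP(Feb 2022)·Q(Feb 2022) = 19.93×20 + 1.30×276 + 2.60×489 = 398.6 + 358.8 + 1271.4 = 2028.8
ΣP(Jan 2022)·Q(Feb 2022) = 15.34×20 + 1.48×276 + 2.23×489 = 306.8 + 408.48 + 1090.47 = 1805.75
Index = 2028.8 / 1805.75 × 100 = 112.3522

112.35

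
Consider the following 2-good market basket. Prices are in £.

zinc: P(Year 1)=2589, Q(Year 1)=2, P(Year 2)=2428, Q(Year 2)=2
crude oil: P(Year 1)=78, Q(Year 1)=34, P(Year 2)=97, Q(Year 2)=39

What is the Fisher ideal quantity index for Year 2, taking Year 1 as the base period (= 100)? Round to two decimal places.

105.46

Laspeyres component (base-period weights):
ΣP(Year 1)Q(Year 2) = 2589×2 + 78×39 = 5178 + 3042 = 8220
ΣP(Year 1)Q(Year 1) = 2589×2 + 78×34 = 5178 + 2652 = 7830
L = 8220 / 7830 × 100 = 104.9808
Paasche component (current-period weights):
ΣP(Year 2)Q(Year 2) = 2428×2 + 97×39 = 4856 + 3783 = 8639
ΣP(Year 2)Q(Year 1) = 2428×2 + 97×34 = 4856 + 3298 = 8154
P = 8639 / 8154 × 100 = 105.9480
Fisher = √(L × P) = √(104.9808 × 105.9480) = 105.4633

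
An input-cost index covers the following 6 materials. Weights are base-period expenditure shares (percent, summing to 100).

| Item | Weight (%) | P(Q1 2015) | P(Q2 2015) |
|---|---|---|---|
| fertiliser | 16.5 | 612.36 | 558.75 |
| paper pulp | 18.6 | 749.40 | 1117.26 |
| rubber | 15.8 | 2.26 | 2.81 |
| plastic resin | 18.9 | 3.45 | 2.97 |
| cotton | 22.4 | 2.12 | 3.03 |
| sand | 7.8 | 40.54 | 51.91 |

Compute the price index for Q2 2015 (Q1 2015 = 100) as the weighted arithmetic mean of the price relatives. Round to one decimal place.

fertiliser: 16.5 × (558.75/612.36) = 16.5 × 0.912453 = 15.0555
paper pulp: 18.6 × (1117.26/749.40) = 18.6 × 1.490873 = 27.7302
rubber: 15.8 × (2.81/2.26) = 15.8 × 1.243363 = 19.6451
plastic resin: 18.9 × (2.97/3.45) = 18.9 × 0.860870 = 16.2704
cotton: 22.4 × (3.03/2.12) = 22.4 × 1.429245 = 32.0151
sand: 7.8 × (51.91/40.54) = 7.8 × 1.280464 = 9.9876
Index = Σ wᵢ·(p₁ᵢ/p₀ᵢ) = 15.0555 + 27.7302 + 19.6451 + 16.2704 + 32.0151 + 9.9876 = 120.7040

120.7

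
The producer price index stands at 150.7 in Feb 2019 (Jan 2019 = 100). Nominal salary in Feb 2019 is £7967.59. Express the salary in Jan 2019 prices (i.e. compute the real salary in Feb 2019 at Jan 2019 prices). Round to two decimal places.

Real = Nominal ÷ (Index/100) = 7967.59 ÷ (150.7/100)
     = 7967.59 ÷ 1.507 = 5287.0537

5287.05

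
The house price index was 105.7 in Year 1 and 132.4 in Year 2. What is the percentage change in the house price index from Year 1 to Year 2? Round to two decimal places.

25.26%

Change = (132.4 − 105.7) / 105.7 × 100
       = 26.7 / 105.7 × 100 = 25.2602%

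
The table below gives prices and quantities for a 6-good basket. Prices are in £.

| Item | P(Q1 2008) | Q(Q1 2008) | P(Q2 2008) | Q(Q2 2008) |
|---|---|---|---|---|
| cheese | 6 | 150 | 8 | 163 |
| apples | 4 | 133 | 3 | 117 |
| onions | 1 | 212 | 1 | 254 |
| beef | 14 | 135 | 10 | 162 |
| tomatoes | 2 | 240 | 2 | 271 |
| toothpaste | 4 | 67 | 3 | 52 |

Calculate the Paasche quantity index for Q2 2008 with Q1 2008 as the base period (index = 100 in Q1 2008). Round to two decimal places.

110.02

Paasche quantity index uses current-period prices as weights.
ΣP(Q2 2008)·Q(Q2 2008) = 8×163 + 3×117 + 1×254 + 10×162 + 2×271 + 3×52 = 1304 + 351 + 254 + 1620 + 542 + 156 = 4227
ΣP(Q2 2008)·Q(Q1 2008) = 8×150 + 3×133 + 1×212 + 10×135 + 2×240 + 3×67 = 1200 + 399 + 212 + 1350 + 480 + 201 = 3842
Index = 4227 / 3842 × 100 = 110.0208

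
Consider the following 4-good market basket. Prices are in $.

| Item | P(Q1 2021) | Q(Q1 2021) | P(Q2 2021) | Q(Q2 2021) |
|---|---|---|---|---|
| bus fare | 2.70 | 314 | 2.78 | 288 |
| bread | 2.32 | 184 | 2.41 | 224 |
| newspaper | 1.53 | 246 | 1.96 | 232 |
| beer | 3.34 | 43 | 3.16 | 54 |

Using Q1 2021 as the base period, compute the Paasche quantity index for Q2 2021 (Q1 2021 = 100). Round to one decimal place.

101.6

Paasche quantity index uses current-period prices as weights.
ΣP(Q2 2021)·Q(Q2 2021) = 2.78×288 + 2.41×224 + 1.96×232 + 3.16×54 = 800.64 + 539.84 + 454.72 + 170.64 = 1965.84
ΣP(Q2 2021)·Q(Q1 2021) = 2.78×314 + 2.41×184 + 1.96×246 + 3.16×43 = 872.92 + 443.44 + 482.16 + 135.88 = 1934.4
Index = 1965.84 / 1934.4 × 100 = 101.6253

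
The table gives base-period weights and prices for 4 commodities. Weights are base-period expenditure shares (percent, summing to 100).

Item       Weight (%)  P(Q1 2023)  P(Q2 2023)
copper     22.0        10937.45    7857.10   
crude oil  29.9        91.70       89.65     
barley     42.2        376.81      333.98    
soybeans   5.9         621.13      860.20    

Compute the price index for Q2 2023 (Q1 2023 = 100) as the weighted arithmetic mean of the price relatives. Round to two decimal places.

90.61

copper: 22.0 × (7857.10/10937.45) = 22.0 × 0.718367 = 15.8041
crude oil: 29.9 × (89.65/91.70) = 29.9 × 0.977644 = 29.2316
barley: 42.2 × (333.98/376.81) = 42.2 × 0.886335 = 37.4033
soybeans: 5.9 × (860.20/621.13) = 5.9 × 1.384895 = 8.1709
Index = Σ wᵢ·(p₁ᵢ/p₀ᵢ) = 15.8041 + 29.2316 + 37.4033 + 8.1709 = 90.6099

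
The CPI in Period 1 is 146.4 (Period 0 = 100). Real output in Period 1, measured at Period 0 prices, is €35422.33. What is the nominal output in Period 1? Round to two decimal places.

51858.29

Nominal = Real × (Index/100) = 35422.33 × (146.4/100)
        = 35422.33 × 1.464 = 51858.2911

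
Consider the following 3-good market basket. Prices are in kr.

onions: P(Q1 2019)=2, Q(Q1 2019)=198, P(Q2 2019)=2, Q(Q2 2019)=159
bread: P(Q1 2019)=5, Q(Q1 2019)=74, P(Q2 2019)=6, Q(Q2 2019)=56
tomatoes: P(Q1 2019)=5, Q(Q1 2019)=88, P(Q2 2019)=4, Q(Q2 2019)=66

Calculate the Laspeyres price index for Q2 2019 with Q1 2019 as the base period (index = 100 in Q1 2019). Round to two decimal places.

Laspeyres price index uses base-period quantities as weights.
ΣP(Q2 2019)·Q(Q1 2019) = 2×198 + 6×74 + 4×88 = 396 + 444 + 352 = 1192
ΣP(Q1 2019)·Q(Q1 2019) = 2×198 + 5×74 + 5×88 = 396 + 370 + 440 = 1206
Index = 1192 / 1206 × 100 = 98.8391

98.84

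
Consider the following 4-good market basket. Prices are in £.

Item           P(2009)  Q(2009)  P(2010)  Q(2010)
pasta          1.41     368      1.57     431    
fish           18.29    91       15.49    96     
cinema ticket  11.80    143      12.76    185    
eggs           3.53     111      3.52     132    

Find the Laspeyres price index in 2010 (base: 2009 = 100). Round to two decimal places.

Laspeyres price index uses base-period quantities as weights.
ΣP(2010)·Q(2009) = 1.57×368 + 15.49×91 + 12.76×143 + 3.52×111 = 577.76 + 1409.59 + 1824.68 + 390.72 = 4202.75
ΣP(2009)·Q(2009) = 1.41×368 + 18.29×91 + 11.80×143 + 3.53×111 = 518.88 + 1664.39 + 1687.4 + 391.83 = 4262.5
Index = 4202.75 / 4262.5 × 100 = 98.5982

98.60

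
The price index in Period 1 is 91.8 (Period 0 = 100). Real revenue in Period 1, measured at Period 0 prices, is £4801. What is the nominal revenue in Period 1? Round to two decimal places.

4407.32

Nominal = Real × (Index/100) = 4801 × (91.8/100)
        = 4801 × 0.918 = 4407.3180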